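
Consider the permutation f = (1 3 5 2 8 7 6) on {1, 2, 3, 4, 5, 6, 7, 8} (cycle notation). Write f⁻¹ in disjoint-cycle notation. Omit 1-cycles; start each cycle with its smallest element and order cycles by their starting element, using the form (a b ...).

(1 6 7 8 2 5 3)

The inverse reverses each cycle.
Reversing each cycle of f and rotating so the smallest element leads gives (1 6 7 8 2 5 3).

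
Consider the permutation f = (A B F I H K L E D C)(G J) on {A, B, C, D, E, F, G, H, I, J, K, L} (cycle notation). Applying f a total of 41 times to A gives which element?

A lies in the 10-cycle (A B F I H K L E D C).
Since the cycle has length 10, f^41 acts on it the same as f^1 (41 mod 10 = 1).
Stepping 1 place around the cycle: A → B.

B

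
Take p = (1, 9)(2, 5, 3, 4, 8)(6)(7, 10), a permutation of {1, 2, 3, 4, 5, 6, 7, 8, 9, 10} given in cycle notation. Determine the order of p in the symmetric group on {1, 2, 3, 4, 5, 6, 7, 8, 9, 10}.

10

The disjoint cycles have lengths 5, 2, 2, 1.
The order is lcm(5, 2, 2) = 10.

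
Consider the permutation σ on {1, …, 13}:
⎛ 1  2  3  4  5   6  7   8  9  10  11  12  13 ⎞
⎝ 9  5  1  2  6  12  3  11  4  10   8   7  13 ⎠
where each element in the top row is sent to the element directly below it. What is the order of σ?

18

Decomposing into disjoint cycles gives cycle lengths 9, 2, 1, 1.
Since disjoint cycles commute, ord(σ) = lcm(9, 2) = 18.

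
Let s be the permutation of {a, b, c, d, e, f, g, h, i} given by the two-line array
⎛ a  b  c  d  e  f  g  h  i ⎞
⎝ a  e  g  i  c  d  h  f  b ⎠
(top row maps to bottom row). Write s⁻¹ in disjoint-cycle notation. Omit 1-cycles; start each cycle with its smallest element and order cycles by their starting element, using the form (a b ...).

First write s in disjoint cycles: (b e c g h f d i).
The inverse reverses every cycle; in canonical form, s⁻¹ = (b i d f h g c e).

(b i d f h g c e)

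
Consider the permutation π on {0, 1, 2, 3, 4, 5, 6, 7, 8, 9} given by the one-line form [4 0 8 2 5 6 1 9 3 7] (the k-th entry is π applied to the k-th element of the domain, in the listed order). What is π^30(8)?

Tracing 8 → 3 → … returns to 8 after 3 steps, so 8 lies in a 3-cycle (2, 8, 3).
Powers repeat with period 3 on this cycle, and 30 mod 3 = 0, so π^30(8) = π^0(8).
So π^30(8) = 8.

8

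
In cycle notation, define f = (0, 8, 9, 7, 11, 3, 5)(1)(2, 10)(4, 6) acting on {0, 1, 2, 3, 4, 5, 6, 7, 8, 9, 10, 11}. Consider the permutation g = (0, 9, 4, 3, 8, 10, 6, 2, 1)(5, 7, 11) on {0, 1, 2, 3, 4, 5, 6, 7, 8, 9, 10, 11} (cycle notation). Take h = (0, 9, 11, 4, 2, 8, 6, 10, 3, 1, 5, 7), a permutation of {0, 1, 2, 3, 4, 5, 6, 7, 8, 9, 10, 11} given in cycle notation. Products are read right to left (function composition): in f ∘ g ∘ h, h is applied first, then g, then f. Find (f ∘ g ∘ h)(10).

Chase 10: h(10) = 3; g(3) = 8; f(8) = 9. Hence (f ∘ g ∘ h)(10) = 9.

9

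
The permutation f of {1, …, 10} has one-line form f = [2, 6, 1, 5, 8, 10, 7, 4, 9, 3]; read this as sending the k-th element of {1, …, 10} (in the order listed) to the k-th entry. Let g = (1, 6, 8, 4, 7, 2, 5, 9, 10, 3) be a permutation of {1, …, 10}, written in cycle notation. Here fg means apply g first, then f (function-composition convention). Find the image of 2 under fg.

8

First apply g: g(2) = 5, then f(5) = 8. Thus (fg)(2) = 8.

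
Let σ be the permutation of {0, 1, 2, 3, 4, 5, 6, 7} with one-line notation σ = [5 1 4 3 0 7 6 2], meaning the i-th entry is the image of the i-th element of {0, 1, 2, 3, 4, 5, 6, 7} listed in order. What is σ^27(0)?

7

Tracing 0 → 5 → … returns to 0 after 5 steps, so 0 lies in a 5-cycle (0, 5, 7, 2, 4).
Since the cycle has length 5, σ^27 acts on it the same as σ^2 (27 mod 5 = 2).
Stepping 2 places around the cycle: 0 → 5 → 7.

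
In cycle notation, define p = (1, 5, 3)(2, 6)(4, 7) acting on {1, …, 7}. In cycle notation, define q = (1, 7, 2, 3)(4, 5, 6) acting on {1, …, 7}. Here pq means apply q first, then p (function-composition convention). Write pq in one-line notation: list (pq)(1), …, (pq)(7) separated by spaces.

4 1 5 3 2 7 6

Chase each element through q then p: 1 → 7 → 4; 2 → 3 → 1; 3 → 1 → 5; 4 → 5 → 3; 5 → 6 → 2; 6 → 4 → 7; 7 → 2 → 6.
So pq in one-line form is 4 1 5 3 2 7 6.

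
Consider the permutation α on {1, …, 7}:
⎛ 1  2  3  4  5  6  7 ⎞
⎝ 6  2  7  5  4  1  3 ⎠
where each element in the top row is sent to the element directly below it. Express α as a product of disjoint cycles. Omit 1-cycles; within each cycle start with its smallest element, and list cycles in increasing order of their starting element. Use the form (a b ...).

(1 6)(3 7)(4 5)

Iterating α from 1 gives 1 → 6 → 1; that is the 2-cycle (1 6).
Continuing from each remaining unvisited element yields (1 6)(3 7)(4 5).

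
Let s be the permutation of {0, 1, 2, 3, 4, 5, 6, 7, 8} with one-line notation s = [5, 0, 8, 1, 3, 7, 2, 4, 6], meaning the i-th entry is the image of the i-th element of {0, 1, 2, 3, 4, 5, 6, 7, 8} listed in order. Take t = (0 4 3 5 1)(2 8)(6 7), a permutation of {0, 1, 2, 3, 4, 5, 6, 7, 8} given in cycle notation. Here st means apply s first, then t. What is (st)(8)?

7

s(8) = 6, then t(6) = 7; composing gives (st)(8) = 7.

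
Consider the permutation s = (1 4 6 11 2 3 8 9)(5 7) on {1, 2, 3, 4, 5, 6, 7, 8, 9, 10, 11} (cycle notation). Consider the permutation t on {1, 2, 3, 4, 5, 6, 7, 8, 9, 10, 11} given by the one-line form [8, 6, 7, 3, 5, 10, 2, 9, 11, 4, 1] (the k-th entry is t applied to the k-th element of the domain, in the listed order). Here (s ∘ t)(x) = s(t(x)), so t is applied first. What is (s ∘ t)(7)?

t(7) = 2, then s(2) = 3; composing gives (s ∘ t)(7) = 3.

3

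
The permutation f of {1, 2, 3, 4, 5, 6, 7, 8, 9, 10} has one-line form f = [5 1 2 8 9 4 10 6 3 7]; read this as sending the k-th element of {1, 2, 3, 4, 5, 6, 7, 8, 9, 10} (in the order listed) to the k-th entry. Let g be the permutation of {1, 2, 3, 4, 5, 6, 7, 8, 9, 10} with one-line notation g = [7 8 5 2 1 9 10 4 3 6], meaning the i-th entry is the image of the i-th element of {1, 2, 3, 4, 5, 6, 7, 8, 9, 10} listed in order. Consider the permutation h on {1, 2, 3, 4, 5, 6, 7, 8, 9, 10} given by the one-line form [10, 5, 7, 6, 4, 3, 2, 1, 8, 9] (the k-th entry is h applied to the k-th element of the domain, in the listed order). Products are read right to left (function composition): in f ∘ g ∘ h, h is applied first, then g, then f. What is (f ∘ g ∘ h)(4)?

Chase 4: h(4) = 6; g(6) = 9; f(9) = 3. Hence (f ∘ g ∘ h)(4) = 3.

3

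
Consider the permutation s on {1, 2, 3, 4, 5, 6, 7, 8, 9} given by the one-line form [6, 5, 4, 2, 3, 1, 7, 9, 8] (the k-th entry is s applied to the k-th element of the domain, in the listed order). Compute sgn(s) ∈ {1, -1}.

-1

In disjoint-cycle form the cycle lengths are 4, 2, 2, 1.
A cycle is odd iff its length is even; s has 3 even-length cycles, so sgn(s) = (−1)^3 and s is odd.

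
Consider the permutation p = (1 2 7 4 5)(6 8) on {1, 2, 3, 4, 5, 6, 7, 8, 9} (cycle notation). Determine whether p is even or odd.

odd

The cycle lengths are 5, 2, 1, 1.
A cycle is odd iff its length is even; p has 1 even-length cycle, so sgn(p) = (−1)^1 and p is odd.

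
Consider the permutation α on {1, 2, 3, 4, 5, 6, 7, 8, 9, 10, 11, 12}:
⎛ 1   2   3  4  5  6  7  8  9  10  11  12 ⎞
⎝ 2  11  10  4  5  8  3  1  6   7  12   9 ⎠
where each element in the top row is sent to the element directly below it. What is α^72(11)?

Tracing 11 → 12 → … returns to 11 after 7 steps, so 11 lies in a 7-cycle (1 2 11 12 9 6 8).
On a 7-cycle, α^7 is the identity, so α^72 = α^2 there (72 ≡ 2 mod 7).
Advancing 2 steps from 11: 11 → 12 → 9.

9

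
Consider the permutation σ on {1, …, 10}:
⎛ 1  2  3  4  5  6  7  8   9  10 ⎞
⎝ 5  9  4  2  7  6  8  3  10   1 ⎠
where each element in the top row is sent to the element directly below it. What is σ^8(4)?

3

Tracing 4 → 2 → … returns to 4 after 9 steps, so 4 lies in a 9-cycle (1, 5, 7, 8, 3, 4, 2, 9, 10).
Advancing 8 steps from 4: 4 → 2 → 9 → 10 → 1 → 5 → 7 → 8 → 3.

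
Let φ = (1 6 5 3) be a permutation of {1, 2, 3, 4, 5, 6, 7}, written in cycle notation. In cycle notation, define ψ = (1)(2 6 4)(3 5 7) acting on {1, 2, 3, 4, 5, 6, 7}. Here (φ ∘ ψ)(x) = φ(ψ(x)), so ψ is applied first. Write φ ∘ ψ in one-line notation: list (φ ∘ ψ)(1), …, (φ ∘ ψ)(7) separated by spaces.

6 5 3 2 7 4 1

(φ ∘ ψ)(x) = φ(ψ(x)). Computing each image: φ(ψ(1)) = φ(1) = 6, φ(ψ(2)) = φ(6) = 5, φ(ψ(3)) = φ(5) = 3, φ(ψ(4)) = φ(2) = 2, φ(ψ(5)) = φ(7) = 7, φ(ψ(6)) = φ(4) = 4, φ(ψ(7)) = φ(3) = 1.
Hence φ ∘ ψ = [6 5 3 2 7 4 1].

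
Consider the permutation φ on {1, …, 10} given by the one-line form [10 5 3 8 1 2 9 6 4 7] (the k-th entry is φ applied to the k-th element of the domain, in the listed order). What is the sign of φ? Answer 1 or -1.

1

In disjoint-cycle form the cycle lengths are 9, 1.
A cycle of length ℓ contributes ℓ−1 transpositions, so φ is a product of 8 transpositions — even.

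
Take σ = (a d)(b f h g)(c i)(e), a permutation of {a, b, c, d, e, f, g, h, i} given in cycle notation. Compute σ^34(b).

h

b lies in the 4-cycle (b f h g).
Powers repeat with period 4 on this cycle, and 34 mod 4 = 2, so σ^34(b) = σ^2(b).
Stepping 2 places around the cycle: b → f → h.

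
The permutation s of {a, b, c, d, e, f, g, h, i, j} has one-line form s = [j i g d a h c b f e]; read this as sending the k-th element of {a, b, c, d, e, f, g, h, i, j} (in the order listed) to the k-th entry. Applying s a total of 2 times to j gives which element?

a

Tracing j → e → … returns to j after 3 steps, so j lies in a 3-cycle (a, j, e).
Advancing 2 steps from j: j → e → a.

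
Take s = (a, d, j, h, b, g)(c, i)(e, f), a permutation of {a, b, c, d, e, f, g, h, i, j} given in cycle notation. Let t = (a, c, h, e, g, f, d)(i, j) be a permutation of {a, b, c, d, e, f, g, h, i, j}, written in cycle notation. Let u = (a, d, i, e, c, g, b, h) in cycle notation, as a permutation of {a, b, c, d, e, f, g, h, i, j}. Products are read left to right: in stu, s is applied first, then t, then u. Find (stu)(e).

i

Apply the permutations in order: s(e) = f, then t(f) = d, then u(d) = i. So (stu)(e) = i.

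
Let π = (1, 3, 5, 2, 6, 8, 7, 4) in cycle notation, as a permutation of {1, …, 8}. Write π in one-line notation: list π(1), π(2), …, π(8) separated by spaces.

3 6 5 1 2 8 4 7

Each element maps to the next entry in its cycle (wrapping to the front): 1↦3, 2↦6, 3↦5, 4↦1, 5↦2, 6↦8, 7↦4, 8↦7.
Listing these in domain order gives 3 6 5 1 2 8 4 7.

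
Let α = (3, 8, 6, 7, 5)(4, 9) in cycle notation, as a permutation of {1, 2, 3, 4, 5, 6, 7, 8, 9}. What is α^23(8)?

5

8 lies in the 5-cycle (3, 8, 6, 7, 5).
On a 5-cycle, α^5 is the identity, so α^23 = α^3 there (23 ≡ 3 mod 5).
Advancing 3 steps from 8: 8 → 6 → 7 → 5.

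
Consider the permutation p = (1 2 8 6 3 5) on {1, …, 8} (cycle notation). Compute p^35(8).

2

8 lies in the 6-cycle (1 2 8 6 3 5).
Since the cycle has length 6, p^35 acts on it the same as p^5 (35 mod 6 = 5).
Stepping 5 places around the cycle: 8 → 6 → 3 → 5 → 1 → 2.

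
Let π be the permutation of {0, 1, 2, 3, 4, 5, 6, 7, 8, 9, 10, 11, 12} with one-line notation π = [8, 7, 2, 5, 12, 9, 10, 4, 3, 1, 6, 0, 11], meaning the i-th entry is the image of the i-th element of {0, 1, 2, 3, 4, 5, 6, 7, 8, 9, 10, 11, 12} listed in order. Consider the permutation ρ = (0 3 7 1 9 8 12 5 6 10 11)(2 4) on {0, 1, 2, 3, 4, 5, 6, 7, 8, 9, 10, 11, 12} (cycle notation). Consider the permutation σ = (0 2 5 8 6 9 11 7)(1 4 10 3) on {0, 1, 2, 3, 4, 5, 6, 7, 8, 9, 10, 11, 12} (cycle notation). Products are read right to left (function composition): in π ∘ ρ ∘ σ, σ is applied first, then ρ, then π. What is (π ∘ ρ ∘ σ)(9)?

(π ∘ ρ ∘ σ)(9) = π(ρ(σ(9))). σ(9) = 11, then ρ(11) = 0, then π(0) = 8, so the result is 8.

8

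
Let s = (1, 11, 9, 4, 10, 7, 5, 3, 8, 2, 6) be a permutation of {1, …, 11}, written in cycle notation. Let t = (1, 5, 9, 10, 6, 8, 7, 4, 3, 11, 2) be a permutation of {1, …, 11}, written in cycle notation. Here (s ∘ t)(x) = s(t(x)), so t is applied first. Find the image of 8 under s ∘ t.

5

First apply t: t(8) = 7, then s(7) = 5. Thus (s ∘ t)(8) = 5.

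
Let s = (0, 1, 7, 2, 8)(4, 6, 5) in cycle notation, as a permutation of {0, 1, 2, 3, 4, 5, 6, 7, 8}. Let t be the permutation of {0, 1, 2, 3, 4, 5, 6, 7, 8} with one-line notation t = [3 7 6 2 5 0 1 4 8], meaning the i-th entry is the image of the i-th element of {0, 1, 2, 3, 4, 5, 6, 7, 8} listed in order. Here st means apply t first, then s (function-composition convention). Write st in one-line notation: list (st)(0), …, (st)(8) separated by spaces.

(st)(x) = s(t(x)). Computing each image: s(t(0)) = s(3) = 3, s(t(1)) = s(7) = 2, s(t(2)) = s(6) = 5, s(t(3)) = s(2) = 8, s(t(4)) = s(5) = 4, s(t(5)) = s(0) = 1, s(t(6)) = s(1) = 7, s(t(7)) = s(4) = 6, s(t(8)) = s(8) = 0.
Hence st = [3 2 5 8 4 1 7 6 0].

3 2 5 8 4 1 7 6 0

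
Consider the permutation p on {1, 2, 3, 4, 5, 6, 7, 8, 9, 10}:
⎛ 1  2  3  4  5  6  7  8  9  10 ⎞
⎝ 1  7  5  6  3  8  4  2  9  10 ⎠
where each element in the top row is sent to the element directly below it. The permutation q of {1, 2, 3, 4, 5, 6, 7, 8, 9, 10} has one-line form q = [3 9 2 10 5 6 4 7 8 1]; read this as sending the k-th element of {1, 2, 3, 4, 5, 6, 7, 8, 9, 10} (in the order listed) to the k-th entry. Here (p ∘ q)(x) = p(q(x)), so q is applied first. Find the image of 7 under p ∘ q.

6

q(7) = 4, then p(4) = 6; composing gives (p ∘ q)(7) = 6.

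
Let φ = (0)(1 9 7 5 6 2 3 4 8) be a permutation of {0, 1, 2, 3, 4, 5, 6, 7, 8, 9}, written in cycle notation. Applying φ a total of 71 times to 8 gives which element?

4

8 lies in the 9-cycle (1 9 7 5 6 2 3 4 8).
Powers repeat with period 9 on this cycle, and 71 mod 9 = 8, so φ^71(8) = φ^8(8).
Stepping 8 places around the cycle: 8 → 1 → 9 → 7 → 5 → 6 → 2 → 3 → 4.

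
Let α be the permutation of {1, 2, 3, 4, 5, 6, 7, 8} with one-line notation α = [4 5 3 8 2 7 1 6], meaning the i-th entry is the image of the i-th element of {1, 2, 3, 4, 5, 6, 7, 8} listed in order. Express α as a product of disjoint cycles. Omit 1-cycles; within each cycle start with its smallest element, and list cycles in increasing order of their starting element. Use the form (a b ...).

Start at 1 and follow images: 1 → 4 → 8 → 6 → 7 → 1, giving the cycle (1 4 8 6 7).
Continuing from each remaining unvisited element yields (1 4 8 6 7)(2 5).

(1 4 8 6 7)(2 5)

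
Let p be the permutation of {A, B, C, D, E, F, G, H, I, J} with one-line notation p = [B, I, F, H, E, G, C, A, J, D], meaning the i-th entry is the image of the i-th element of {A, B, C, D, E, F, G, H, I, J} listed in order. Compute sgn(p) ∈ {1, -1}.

-1

In disjoint-cycle form the cycle lengths are 6, 3, 1.
A cycle is odd iff its length is even; p has 1 even-length cycle, so sgn(p) = (−1)^1 and p is odd.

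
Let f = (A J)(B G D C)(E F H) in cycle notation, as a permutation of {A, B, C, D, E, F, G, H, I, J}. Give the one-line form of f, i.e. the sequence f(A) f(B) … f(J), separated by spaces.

Image by image: A→J, B→G, C→B, D→C, E→F, F→H, G→D, H→E, I→I, J→A.
So the one-line form is J G B C F H D E I A.

J G B C F H D E I A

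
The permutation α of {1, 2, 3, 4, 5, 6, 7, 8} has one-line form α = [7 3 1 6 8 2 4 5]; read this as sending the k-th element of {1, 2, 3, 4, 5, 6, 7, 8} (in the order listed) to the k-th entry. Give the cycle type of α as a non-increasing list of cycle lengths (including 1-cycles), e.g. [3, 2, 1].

[6, 2]

The disjoint cycles are (1 7 4 6 2 3)(5 8), with lengths 6, 2 in non-increasing order.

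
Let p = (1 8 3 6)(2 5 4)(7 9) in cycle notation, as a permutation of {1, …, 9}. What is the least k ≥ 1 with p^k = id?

The disjoint cycles have lengths 4, 3, 2.
The order is lcm(4, 3, 2) = 12.

12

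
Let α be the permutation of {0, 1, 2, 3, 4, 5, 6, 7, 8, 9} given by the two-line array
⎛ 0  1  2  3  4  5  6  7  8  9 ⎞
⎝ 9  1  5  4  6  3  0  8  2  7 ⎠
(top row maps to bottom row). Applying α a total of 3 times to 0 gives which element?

Tracing 0 → 9 → … returns to 0 after 9 steps, so 0 lies in a 9-cycle (0 9 7 8 2 5 3 4 6).
Stepping 3 places around the cycle: 0 → 9 → 7 → 8.

8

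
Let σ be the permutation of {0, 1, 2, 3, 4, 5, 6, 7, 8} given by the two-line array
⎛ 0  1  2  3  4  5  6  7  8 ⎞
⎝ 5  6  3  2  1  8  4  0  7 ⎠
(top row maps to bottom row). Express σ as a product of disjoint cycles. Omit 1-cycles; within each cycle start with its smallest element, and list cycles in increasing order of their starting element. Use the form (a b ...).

From 0: 0 → 5 → 8 → 7 → 0, closing the cycle (0 5 8 7).
Continuing from each remaining unvisited element yields (0 5 8 7)(1 6 4)(2 3).

(0 5 8 7)(1 6 4)(2 3)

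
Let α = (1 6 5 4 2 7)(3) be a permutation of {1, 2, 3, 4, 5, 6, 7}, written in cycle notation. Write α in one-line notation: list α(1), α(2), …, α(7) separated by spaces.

6 7 3 2 4 5 1

Image by image: 1↦6, 2↦7, 3↦3, 4↦2, 5↦4, 6↦5, 7↦1.
So the one-line form is 6 7 3 2 4 5 1.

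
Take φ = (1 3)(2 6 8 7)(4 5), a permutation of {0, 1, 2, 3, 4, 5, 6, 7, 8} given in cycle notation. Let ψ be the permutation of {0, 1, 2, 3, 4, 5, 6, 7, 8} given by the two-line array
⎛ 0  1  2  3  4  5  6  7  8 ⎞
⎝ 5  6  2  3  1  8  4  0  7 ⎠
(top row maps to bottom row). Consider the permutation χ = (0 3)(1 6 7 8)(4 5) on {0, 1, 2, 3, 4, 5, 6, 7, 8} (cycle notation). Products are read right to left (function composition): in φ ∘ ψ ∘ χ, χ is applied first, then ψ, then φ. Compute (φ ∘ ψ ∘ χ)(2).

(φ ∘ ψ ∘ χ)(2) = φ(ψ(χ(2))). χ(2) = 2, then ψ(2) = 2, then φ(2) = 6, so the result is 6.

6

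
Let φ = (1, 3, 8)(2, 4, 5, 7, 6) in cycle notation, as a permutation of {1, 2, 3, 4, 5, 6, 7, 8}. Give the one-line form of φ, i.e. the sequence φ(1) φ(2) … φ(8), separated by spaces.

3 4 8 5 7 2 6 1

Reading each image from the cycles: 1→3, 2→4, 3→8, 4→5, 5→7, 6→2, 7→6, 8→1.
Listing these in domain order gives 3 4 8 5 7 2 6 1.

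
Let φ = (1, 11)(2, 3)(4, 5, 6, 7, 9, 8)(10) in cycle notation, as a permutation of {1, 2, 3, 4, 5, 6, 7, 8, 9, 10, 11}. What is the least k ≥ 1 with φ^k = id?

The disjoint cycles have lengths 6, 2, 2, 1.
Since disjoint cycles commute, ord(φ) = lcm(6, 2, 2) = 6.

6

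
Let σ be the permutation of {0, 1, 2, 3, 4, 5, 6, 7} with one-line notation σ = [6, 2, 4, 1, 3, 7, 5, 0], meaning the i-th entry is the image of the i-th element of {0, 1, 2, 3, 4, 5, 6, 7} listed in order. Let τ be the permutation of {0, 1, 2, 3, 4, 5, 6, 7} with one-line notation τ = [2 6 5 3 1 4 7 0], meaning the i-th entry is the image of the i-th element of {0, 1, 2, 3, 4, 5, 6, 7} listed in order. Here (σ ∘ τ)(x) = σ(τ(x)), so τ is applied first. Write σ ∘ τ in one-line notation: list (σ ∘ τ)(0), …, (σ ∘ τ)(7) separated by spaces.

(σ ∘ τ)(x) = σ(τ(x)). Computing each image: σ(τ(0)) = σ(2) = 4, σ(τ(1)) = σ(6) = 5, σ(τ(2)) = σ(5) = 7, σ(τ(3)) = σ(3) = 1, σ(τ(4)) = σ(1) = 2, σ(τ(5)) = σ(4) = 3, σ(τ(6)) = σ(7) = 0, σ(τ(7)) = σ(0) = 6.
Hence σ ∘ τ = [4 5 7 1 2 3 0 6].

4 5 7 1 2 3 0 6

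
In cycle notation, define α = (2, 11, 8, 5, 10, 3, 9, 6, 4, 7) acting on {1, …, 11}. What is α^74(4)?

4 lies in the 10-cycle (2, 11, 8, 5, 10, 3, 9, 6, 4, 7).
On a 10-cycle, α^10 is the identity, so α^74 = α^4 there (74 ≡ 4 mod 10).
Stepping 4 places around the cycle: 4 → 7 → 2 → 11 → 8.

8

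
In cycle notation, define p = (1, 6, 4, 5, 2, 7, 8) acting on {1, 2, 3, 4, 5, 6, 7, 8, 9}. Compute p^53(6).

7

6 lies in the 7-cycle (1, 6, 4, 5, 2, 7, 8).
On a 7-cycle, p^7 is the identity, so p^53 = p^4 there (53 ≡ 4 mod 7).
Advancing 4 steps from 6: 6 → 4 → 5 → 2 → 7.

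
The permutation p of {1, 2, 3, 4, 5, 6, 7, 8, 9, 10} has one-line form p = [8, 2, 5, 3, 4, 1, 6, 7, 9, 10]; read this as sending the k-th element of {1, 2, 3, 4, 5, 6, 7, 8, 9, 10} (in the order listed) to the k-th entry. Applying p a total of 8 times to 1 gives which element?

1

Tracing 1 → 8 → … returns to 1 after 4 steps, so 1 lies in a 4-cycle (1, 8, 7, 6).
On a 4-cycle, p^4 is the identity, so p^8 = p^0 there (8 ≡ 0 mod 4).
So p^8(1) = 1.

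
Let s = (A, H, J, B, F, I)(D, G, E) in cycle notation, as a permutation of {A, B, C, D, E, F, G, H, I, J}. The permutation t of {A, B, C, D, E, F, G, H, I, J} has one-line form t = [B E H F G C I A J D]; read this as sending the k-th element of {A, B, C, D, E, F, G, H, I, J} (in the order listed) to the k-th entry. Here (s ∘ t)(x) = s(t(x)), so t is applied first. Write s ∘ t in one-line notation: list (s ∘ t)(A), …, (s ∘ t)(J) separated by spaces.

Chase each element through t then s: A → B → F; B → E → D; C → H → J; D → F → I; E → G → E; F → C → C; G → I → A; H → A → H; I → J → B; J → D → G.
Collecting the images, s ∘ t = [F D J I E C A H B G].

F D J I E C A H B G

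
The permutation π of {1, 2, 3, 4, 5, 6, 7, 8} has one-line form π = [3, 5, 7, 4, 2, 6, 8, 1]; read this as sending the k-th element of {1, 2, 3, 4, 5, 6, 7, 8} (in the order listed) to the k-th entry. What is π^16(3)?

3

Tracing 3 → 7 → … returns to 3 after 4 steps, so 3 lies in a 4-cycle (1, 3, 7, 8).
Since the cycle has length 4, π^16 acts on it the same as π^0 (16 mod 4 = 0).
So π^16(3) = 3.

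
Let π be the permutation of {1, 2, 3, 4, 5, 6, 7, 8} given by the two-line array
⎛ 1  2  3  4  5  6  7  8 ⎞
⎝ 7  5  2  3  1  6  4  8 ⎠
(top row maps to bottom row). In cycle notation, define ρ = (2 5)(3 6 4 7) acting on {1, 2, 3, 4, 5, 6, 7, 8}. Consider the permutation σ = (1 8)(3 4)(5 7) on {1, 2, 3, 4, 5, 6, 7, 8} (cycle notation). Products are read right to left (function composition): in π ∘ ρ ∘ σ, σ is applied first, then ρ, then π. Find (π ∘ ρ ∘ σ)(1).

8

Apply the permutations in order: σ(1) = 8, then ρ(8) = 8, then π(8) = 8. So (π ∘ ρ ∘ σ)(1) = 8.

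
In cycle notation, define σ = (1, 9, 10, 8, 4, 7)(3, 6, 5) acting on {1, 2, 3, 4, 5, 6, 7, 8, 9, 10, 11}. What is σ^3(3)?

3 lies in the 3-cycle (3, 6, 5).
Since the cycle has length 3, σ^3 acts on it the same as σ^0 (3 mod 3 = 0).
So σ^3(3) = 3.

3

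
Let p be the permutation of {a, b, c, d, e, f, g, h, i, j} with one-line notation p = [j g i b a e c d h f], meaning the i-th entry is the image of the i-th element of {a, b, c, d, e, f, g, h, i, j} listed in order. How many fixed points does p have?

0

No element satisfies p(x) = x, so there are 0 fixed points.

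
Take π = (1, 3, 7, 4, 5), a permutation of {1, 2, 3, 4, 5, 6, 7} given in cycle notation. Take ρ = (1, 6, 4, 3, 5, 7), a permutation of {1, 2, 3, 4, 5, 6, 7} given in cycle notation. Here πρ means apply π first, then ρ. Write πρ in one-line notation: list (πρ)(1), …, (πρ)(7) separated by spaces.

(πρ)(x) = ρ(π(x)). Computing each image: ρ(π(1)) = ρ(3) = 5, ρ(π(2)) = ρ(2) = 2, ρ(π(3)) = ρ(7) = 1, ρ(π(4)) = ρ(5) = 7, ρ(π(5)) = ρ(1) = 6, ρ(π(6)) = ρ(6) = 4, ρ(π(7)) = ρ(4) = 3.
Hence πρ = [5 2 1 7 6 4 3].

5 2 1 7 6 4 3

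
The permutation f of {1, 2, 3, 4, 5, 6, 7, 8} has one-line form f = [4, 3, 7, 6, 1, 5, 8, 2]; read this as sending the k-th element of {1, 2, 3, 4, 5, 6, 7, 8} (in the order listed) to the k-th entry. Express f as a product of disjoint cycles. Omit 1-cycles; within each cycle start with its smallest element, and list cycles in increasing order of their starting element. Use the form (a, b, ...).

(1, 4, 6, 5)(2, 3, 7, 8)

Iterating f from 1 gives 1 → 4 → 6 → 5 → 1; that is the 4-cycle (1, 4, 6, 5).
Continuing from each remaining unvisited element yields (1, 4, 6, 5)(2, 3, 7, 8).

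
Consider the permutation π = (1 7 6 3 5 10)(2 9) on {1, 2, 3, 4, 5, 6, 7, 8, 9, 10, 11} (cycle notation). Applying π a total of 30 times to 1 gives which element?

1 lies in the 6-cycle (1 7 6 3 5 10).
On a 6-cycle, π^6 is the identity, so π^30 = π^0 there (30 ≡ 0 mod 6).
So π^30(1) = 1.

1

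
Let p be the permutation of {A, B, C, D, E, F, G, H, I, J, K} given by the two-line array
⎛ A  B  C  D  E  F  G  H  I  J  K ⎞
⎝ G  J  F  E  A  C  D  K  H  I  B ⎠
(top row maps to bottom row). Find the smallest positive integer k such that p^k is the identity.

The disjoint-cycle form of p has cycle lengths 5, 4, 2.
The order of p is the least common multiple of its cycle lengths: lcm(5, 4, 2) = 20.

20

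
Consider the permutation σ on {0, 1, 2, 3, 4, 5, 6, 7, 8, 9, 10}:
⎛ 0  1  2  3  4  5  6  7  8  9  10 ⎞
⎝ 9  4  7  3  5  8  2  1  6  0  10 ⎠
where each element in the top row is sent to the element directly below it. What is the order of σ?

14

The disjoint-cycle form of σ has cycle lengths 7, 2, 1, 1.
The order is lcm(7, 2) = 14.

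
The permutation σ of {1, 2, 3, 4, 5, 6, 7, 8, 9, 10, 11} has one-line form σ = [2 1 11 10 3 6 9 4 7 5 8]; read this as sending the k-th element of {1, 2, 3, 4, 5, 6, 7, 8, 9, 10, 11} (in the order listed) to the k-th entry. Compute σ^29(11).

Tracing 11 → 8 → … returns to 11 after 6 steps, so 11 lies in a 6-cycle (3, 11, 8, 4, 10, 5).
On a 6-cycle, σ^6 is the identity, so σ^29 = σ^5 there (29 ≡ 5 mod 6).
Advancing 5 steps from 11: 11 → 8 → 4 → 10 → 5 → 3.

3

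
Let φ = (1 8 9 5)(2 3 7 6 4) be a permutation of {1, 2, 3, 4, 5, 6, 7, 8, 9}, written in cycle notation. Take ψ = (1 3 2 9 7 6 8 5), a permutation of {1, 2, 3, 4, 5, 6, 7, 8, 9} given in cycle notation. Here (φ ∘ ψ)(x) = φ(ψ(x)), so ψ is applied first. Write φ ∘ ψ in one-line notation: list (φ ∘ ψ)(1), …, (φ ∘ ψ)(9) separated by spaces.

7 5 3 2 8 9 4 1 6

For each element, apply ψ then φ: 1 → 3 → 7; 2 → 9 → 5; 3 → 2 → 3; 4 → 4 → 2; 5 → 1 → 8; 6 → 8 → 9; 7 → 6 → 4; 8 → 5 → 1; 9 → 7 → 6.
Collecting the images, φ ∘ ψ = [7 5 3 2 8 9 4 1 6].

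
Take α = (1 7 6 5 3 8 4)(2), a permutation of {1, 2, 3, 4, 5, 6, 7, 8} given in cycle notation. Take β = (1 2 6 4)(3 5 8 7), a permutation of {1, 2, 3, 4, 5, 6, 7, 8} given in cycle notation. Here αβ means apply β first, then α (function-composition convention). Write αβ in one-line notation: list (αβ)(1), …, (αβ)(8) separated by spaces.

For each element, apply β then α: 1 → 2 → 2; 2 → 6 → 5; 3 → 5 → 3; 4 → 1 → 7; 5 → 8 → 4; 6 → 4 → 1; 7 → 3 → 8; 8 → 7 → 6.
Collecting the images, αβ = [2 5 3 7 4 1 8 6].

2 5 3 7 4 1 8 6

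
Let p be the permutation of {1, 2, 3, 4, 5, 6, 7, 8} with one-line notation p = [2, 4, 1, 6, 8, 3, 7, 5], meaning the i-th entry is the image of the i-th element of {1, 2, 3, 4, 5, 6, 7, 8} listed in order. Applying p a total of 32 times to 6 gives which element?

Tracing 6 → 3 → … returns to 6 after 5 steps, so 6 lies in a 5-cycle (1, 2, 4, 6, 3).
Powers repeat with period 5 on this cycle, and 32 mod 5 = 2, so p^32(6) = p^2(6).
Advancing 2 steps from 6: 6 → 3 → 1.

1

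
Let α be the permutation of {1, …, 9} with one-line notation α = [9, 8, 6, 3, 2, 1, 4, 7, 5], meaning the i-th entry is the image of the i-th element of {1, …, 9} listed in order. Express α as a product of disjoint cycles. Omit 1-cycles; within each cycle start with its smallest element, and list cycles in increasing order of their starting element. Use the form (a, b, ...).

(1, 9, 5, 2, 8, 7, 4, 3, 6)

Start at 1 and follow images: 1 → 9 → 5 → 2 → 8 → 7 → 4 → 3 → 6 → 1, giving the cycle (1, 9, 5, 2, 8, 7, 4, 3, 6).
Continuing from each remaining unvisited element yields (1, 9, 5, 2, 8, 7, 4, 3, 6).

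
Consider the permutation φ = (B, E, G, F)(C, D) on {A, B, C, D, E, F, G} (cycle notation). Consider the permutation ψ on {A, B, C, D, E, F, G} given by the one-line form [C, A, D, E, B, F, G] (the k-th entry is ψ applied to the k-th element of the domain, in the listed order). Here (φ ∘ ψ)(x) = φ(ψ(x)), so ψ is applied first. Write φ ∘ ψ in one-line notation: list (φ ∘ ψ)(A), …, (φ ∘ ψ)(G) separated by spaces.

D A C G E B F

For each element, apply ψ then φ: A → C → D; B → A → A; C → D → C; D → E → G; E → B → E; F → F → B; G → G → F.
Collecting the images, φ ∘ ψ = [D A C G E B F].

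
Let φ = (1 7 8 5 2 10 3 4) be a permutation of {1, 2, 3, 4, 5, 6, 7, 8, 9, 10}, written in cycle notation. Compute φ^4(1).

1 lies in the 8-cycle (1 7 8 5 2 10 3 4).
Advancing 4 steps from 1: 1 → 7 → 8 → 5 → 2.

2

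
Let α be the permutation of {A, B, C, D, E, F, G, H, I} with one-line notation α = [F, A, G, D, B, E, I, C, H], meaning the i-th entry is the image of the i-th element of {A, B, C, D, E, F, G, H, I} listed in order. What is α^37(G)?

Tracing G → I → … returns to G after 4 steps, so G lies in a 4-cycle (C, G, I, H).
On a 4-cycle, α^4 is the identity, so α^37 = α^1 there (37 ≡ 1 mod 4).
Stepping 1 place around the cycle: G → I.

I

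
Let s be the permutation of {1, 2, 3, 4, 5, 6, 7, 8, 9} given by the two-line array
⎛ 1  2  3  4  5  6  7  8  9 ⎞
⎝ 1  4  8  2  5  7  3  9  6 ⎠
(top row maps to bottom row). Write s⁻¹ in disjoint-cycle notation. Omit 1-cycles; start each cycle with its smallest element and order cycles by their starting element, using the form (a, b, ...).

(2, 4)(3, 7, 6, 9, 8)

The cycle decomposition of s is (2, 4)(3, 8, 9, 6, 7).
The inverse reverses every cycle; in canonical form, s⁻¹ = (2, 4)(3, 7, 6, 9, 8).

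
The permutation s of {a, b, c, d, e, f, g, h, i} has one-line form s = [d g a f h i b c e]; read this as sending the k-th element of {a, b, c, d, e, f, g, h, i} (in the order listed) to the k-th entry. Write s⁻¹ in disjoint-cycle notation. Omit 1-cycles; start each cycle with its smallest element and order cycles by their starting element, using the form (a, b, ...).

First write s in disjoint cycles: (a, d, f, i, e, h, c)(b, g).
Reversing each cycle (and rotating so the smallest element leads) gives s⁻¹ = (a, c, h, e, i, f, d)(b, g).

(a, c, h, e, i, f, d)(b, g)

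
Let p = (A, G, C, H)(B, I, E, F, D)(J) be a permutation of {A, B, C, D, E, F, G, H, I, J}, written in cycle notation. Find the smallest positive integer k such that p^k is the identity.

20

The cycle type of p is (5, 4, 1).
The order of p is the least common multiple of its cycle lengths: lcm(5, 4) = 20.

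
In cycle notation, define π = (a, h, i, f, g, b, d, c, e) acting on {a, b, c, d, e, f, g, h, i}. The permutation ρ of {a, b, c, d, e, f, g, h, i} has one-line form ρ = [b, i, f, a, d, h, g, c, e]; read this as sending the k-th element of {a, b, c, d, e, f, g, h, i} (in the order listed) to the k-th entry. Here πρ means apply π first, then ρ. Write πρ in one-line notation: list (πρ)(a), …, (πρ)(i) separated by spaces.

(πρ)(x) = ρ(π(x)). Computing each image: ρ(π(a)) = ρ(h) = c, ρ(π(b)) = ρ(d) = a, ρ(π(c)) = ρ(e) = d, ρ(π(d)) = ρ(c) = f, ρ(π(e)) = ρ(a) = b, ρ(π(f)) = ρ(g) = g, ρ(π(g)) = ρ(b) = i, ρ(π(h)) = ρ(i) = e, ρ(π(i)) = ρ(f) = h.
Hence πρ = [c a d f b g i e h].

c a d f b g i e h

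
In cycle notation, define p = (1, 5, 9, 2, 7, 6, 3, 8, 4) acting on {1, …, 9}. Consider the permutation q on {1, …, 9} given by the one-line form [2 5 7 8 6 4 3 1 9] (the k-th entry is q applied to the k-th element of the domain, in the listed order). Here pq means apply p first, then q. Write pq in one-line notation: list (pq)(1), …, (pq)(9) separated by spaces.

6 3 1 2 9 7 4 8 5

For each element, apply p then q: 1 → 5 → 6; 2 → 7 → 3; 3 → 8 → 1; 4 → 1 → 2; 5 → 9 → 9; 6 → 3 → 7; 7 → 6 → 4; 8 → 4 → 8; 9 → 2 → 5.
So pq in one-line form is 6 3 1 2 9 7 4 8 5.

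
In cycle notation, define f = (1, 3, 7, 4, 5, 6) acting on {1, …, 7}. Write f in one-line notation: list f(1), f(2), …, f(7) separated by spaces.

3 2 7 5 6 1 4

Reading each image from the cycles: 1→3, 2→2, 3→7, 4→5, 5→6, 6→1, 7→4.
Listing these in domain order gives 3 2 7 5 6 1 4.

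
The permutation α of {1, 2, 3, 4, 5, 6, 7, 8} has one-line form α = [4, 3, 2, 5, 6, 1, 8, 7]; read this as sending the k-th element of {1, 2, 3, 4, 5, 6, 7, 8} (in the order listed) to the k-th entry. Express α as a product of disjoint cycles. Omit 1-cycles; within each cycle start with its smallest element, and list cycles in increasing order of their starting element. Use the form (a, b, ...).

(1, 4, 5, 6)(2, 3)(7, 8)

Iterating α from 1 gives 1 → 4 → 5 → 6 → 1; that is the 4-cycle (1, 4, 5, 6).
Repeating from the next unused element and collecting all non-trivial cycles gives (1, 4, 5, 6)(2, 3)(7, 8).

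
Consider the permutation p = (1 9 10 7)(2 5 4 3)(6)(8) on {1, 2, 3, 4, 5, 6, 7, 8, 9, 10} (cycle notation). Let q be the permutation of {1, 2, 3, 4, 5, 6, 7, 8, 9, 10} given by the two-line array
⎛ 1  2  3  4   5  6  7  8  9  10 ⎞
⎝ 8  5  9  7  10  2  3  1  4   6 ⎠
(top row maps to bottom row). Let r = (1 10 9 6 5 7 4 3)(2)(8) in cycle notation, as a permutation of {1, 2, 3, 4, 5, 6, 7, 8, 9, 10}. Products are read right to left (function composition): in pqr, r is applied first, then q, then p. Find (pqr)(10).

3

(pqr)(10) = p(q(r(10))). r(10) = 9, then q(9) = 4, then p(4) = 3, so the result is 3.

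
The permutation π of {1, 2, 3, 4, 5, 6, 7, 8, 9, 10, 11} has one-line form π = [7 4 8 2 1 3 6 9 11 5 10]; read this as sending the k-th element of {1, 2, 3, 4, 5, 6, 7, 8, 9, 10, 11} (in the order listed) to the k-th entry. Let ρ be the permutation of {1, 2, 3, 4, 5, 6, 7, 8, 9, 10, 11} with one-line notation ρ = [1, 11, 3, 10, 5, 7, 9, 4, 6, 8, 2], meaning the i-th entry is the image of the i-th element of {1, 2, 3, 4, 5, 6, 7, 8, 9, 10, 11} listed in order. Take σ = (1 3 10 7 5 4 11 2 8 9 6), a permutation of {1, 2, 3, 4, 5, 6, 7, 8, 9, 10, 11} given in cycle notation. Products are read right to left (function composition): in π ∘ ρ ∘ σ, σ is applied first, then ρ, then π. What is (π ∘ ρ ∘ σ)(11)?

10

Chase 11: σ(11) = 2; ρ(2) = 11; π(11) = 10. Hence (π ∘ ρ ∘ σ)(11) = 10.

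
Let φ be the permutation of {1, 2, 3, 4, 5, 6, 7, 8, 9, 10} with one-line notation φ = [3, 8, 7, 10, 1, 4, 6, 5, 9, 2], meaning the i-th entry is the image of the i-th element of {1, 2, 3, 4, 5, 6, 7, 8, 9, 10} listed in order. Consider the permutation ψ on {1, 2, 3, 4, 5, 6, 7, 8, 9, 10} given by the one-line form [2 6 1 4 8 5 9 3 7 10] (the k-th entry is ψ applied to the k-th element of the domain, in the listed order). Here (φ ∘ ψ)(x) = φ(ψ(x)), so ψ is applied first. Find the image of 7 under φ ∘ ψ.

First apply ψ: ψ(7) = 9, then φ(9) = 9. Thus (φ ∘ ψ)(7) = 9.

9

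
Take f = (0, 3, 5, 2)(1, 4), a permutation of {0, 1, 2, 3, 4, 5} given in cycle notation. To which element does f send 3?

In the cycle (0, 3, 5, 2), 3 is followed by 5, so f(3) = 5.

5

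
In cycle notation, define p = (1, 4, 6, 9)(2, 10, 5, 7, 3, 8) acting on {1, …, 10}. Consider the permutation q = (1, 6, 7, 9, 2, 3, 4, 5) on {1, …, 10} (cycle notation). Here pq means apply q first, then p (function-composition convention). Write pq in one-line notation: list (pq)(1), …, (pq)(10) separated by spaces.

9 8 6 7 4 3 1 2 10 5

Chase each element through q then p: 1 → 6 → 9; 2 → 3 → 8; 3 → 4 → 6; 4 → 5 → 7; 5 → 1 → 4; 6 → 7 → 3; 7 → 9 → 1; 8 → 8 → 2; 9 → 2 → 10; 10 → 10 → 5.
Collecting the images, pq = [9 8 6 7 4 3 1 2 10 5].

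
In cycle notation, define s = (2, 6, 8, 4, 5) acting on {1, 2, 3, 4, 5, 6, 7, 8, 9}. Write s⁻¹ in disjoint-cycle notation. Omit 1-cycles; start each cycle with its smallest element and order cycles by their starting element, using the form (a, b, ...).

Inverting a permutation written in cycle notation just reverses the order within every cycle.
Reversing each cycle of s and rotating so the smallest element leads gives (2, 5, 4, 8, 6).

(2, 5, 4, 8, 6)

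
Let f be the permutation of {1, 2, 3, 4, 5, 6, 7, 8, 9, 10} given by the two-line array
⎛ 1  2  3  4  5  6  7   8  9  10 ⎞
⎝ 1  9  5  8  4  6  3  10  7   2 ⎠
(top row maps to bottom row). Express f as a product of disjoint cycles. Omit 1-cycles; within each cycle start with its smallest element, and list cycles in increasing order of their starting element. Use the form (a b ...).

Iterating f from 2 gives 2 → 9 → 7 → 3 → 5 → 4 → 8 → 10 → 2; that is the 8-cycle (2 9 7 3 5 4 8 10).
Repeating from the next unused element and collecting all non-trivial cycles gives (2 9 7 3 5 4 8 10).

(2 9 7 3 5 4 8 10)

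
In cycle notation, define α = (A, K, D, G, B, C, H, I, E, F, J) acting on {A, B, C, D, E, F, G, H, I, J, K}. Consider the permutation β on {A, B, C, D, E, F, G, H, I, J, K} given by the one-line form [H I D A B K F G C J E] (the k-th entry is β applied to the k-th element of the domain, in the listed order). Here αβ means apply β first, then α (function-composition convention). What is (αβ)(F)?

D

(αβ)(F) = α(β(F)). β(F) = K, then α(K) = D. So (αβ)(F) = D.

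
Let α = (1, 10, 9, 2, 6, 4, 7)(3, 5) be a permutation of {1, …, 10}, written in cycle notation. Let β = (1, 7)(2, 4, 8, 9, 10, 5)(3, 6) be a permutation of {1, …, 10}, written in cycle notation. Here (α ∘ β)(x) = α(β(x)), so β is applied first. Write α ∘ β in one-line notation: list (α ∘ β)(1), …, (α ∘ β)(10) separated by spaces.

(α ∘ β)(x) = α(β(x)). Computing each image: α(β(1)) = α(7) = 1, α(β(2)) = α(4) = 7, α(β(3)) = α(6) = 4, α(β(4)) = α(8) = 8, α(β(5)) = α(2) = 6, α(β(6)) = α(3) = 5, α(β(7)) = α(1) = 10, α(β(8)) = α(9) = 2, α(β(9)) = α(10) = 9, α(β(10)) = α(5) = 3.
Hence α ∘ β = [1 7 4 8 6 5 10 2 9 3].

1 7 4 8 6 5 10 2 9 3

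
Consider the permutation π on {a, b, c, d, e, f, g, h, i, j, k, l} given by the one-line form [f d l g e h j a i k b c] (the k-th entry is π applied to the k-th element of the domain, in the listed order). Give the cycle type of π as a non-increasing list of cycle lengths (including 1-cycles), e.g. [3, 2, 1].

[5, 3, 2, 1, 1]

The disjoint cycles are (a, f, h)(b, d, g, j, k)(c, l)(e)(i), with lengths 5, 3, 2, 1, 1 in non-increasing order.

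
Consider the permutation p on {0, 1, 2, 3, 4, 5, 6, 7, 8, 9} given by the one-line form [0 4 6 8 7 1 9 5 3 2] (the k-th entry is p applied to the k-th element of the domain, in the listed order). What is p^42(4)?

5

Tracing 4 → 7 → … returns to 4 after 4 steps, so 4 lies in a 4-cycle (1, 4, 7, 5).
On a 4-cycle, p^4 is the identity, so p^42 = p^2 there (42 ≡ 2 mod 4).
Stepping 2 places around the cycle: 4 → 7 → 5.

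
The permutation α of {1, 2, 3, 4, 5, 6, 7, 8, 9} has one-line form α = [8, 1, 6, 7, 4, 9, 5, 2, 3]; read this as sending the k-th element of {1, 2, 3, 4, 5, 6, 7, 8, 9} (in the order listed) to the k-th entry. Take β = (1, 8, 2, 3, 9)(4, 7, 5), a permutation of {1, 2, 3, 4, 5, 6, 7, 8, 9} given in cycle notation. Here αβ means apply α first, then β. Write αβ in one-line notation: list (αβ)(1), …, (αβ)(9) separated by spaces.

2 8 6 5 7 1 4 3 9

(αβ)(x) = β(α(x)). Computing each image: β(α(1)) = β(8) = 2, β(α(2)) = β(1) = 8, β(α(3)) = β(6) = 6, β(α(4)) = β(7) = 5, β(α(5)) = β(4) = 7, β(α(6)) = β(9) = 1, β(α(7)) = β(5) = 4, β(α(8)) = β(2) = 3, β(α(9)) = β(3) = 9.
Hence αβ = [2 8 6 5 7 1 4 3 9].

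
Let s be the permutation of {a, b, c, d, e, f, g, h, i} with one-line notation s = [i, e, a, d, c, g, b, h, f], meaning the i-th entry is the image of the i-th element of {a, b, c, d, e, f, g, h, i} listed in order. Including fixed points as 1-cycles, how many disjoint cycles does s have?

3

The cycle decomposition is (a i f g b e c)(d)(h), which has 3 cycles (counting 1-cycles).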